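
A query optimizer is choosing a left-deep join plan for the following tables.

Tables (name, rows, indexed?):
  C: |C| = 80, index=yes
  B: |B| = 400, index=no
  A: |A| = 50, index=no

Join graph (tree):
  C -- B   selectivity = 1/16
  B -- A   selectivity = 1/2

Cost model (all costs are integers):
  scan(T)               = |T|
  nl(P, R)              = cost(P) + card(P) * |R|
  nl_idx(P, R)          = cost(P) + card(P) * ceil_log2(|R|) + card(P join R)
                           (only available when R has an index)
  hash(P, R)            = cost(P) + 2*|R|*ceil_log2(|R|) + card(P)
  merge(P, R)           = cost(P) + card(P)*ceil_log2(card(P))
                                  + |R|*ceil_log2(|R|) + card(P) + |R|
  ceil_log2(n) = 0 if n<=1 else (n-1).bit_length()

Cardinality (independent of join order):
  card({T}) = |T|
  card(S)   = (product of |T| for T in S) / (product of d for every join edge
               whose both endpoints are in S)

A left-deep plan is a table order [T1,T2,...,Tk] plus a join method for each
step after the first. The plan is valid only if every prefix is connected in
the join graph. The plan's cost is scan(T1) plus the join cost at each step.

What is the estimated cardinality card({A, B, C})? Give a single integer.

Tables in S: A(50), B(400), C(80)
Edges inside S: C-B(d=16), B-A(d=2)
numerator = 50 * 400 * 80 = 1600000
denominator = 16 * 2 = 32
card(S) = 1600000 / 32 = 50000

50000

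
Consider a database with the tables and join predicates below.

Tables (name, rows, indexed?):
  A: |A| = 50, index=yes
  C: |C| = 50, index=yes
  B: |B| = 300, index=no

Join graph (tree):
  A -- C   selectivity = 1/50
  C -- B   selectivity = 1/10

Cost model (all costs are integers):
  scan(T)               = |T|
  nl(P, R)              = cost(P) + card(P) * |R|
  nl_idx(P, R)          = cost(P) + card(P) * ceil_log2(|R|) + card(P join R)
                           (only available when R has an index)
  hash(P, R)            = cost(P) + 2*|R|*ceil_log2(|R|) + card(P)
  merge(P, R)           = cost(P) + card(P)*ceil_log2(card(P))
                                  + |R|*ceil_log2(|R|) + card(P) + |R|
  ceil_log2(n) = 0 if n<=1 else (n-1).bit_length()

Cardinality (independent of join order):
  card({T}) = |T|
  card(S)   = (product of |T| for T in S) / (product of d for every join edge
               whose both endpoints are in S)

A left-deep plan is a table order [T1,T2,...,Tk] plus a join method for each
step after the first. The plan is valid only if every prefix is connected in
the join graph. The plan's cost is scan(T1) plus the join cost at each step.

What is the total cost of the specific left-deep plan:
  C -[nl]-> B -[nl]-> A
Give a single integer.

step 1: scan C: cost=50, card=50
step 2: join B via nl
    card(P join B) = 50*300/(10) = 1500
    cost = 50 + 50*300 = 15050
step 3: join A via nl
    card(P join A) = 1500*50/(50) = 1500
    cost = 15050 + 1500*50 = 90050

90050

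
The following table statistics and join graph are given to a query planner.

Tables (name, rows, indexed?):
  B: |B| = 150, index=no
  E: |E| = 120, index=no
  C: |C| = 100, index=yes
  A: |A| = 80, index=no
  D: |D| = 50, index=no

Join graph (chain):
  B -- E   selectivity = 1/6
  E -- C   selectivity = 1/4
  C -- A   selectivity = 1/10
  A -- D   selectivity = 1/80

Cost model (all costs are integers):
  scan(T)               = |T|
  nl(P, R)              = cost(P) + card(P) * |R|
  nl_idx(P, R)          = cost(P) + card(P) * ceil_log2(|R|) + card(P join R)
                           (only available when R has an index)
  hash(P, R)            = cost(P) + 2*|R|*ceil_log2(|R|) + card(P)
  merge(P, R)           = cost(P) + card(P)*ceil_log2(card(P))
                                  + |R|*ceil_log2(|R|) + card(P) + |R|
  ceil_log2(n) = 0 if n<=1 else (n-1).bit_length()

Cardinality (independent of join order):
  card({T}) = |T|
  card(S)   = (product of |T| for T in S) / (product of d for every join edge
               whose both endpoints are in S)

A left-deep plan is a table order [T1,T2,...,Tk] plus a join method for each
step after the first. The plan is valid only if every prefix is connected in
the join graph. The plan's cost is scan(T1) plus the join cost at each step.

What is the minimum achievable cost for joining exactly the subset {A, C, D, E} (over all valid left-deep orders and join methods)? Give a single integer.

Selinger DP over subsets of {A,C,D,E}:
  {E}: scan cost=120, card=120
  {C}: scan cost=100, card=100
  {A}: scan cost=80, card=80
  {D}: scan cost=50, card=50
  {CE}: card=3000; try (C,hash)→1640, (E,merge)→1860, (E,hash)→1880, (C,merge)→1880, (C,nl_idx)→3960, (E,nl)→12100 …(+1); best=1640 via (C,hash)
  {AC}: card=800; try (A,hash)→1320, (C,nl_idx)→1440, (C,merge)→1520, (A,merge)→1540, (C,hash)→1560, (C,nl)→8080 …(+1); best=1320 via (A,hash)
  {AD}: card=50; try (D,hash)→760, (A,merge)→1040, (D,merge)→1070, (A,hash)→1220, (A,nl)→4050, (D,nl)→4080; best=760 via (D,hash)
  {ACE}: card=24000; try (E,hash)→3800, (A,hash)→5760, (E,merge)→11080, (A,merge)→41280, (E,nl)→97320, (A,nl)→241640; best=3800 via (E,hash)
  {ACD}: card=500; try (C,nl_idx)→1610, (C,merge)→1910, (C,hash)→2210, (D,hash)→2720, (C,nl)→5760, (D,merge)→10470 …(+1); best=1610 via (C,nl_idx)
  {ACDE}: card=15000; try (E,hash)→3790, (E,merge)→7570, (D,hash)→28400, (E,nl)→61610, (D,merge)→388150, (D,nl)→1203800; best=3790 via (E,hash)

3790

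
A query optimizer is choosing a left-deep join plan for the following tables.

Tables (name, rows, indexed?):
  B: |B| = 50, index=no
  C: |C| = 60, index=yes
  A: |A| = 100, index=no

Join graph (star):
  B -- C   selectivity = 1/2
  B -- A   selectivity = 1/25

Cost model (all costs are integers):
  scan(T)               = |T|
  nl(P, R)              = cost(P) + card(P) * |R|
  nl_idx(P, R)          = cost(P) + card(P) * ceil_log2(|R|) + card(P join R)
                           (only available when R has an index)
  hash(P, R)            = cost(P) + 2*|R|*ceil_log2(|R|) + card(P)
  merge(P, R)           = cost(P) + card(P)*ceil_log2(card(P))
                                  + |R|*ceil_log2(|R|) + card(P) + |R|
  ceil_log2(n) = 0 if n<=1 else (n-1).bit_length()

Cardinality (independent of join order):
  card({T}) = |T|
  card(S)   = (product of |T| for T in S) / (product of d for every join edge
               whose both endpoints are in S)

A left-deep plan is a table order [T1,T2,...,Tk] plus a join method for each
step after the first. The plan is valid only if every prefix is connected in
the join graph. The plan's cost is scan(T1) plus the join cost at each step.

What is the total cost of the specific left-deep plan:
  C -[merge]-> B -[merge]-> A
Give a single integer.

step 1: scan C: cost=60, card=60
step 2: join B via merge
    card(P join B) = 60*50/(2) = 1500
    cost = 60 + 60*6 + 50*6 + 60 + 50 = 830
step 3: join A via merge
    card(P join A) = 1500*100/(25) = 6000
    cost = 830 + 1500*11 + 100*7 + 1500 + 100 = 19630

19630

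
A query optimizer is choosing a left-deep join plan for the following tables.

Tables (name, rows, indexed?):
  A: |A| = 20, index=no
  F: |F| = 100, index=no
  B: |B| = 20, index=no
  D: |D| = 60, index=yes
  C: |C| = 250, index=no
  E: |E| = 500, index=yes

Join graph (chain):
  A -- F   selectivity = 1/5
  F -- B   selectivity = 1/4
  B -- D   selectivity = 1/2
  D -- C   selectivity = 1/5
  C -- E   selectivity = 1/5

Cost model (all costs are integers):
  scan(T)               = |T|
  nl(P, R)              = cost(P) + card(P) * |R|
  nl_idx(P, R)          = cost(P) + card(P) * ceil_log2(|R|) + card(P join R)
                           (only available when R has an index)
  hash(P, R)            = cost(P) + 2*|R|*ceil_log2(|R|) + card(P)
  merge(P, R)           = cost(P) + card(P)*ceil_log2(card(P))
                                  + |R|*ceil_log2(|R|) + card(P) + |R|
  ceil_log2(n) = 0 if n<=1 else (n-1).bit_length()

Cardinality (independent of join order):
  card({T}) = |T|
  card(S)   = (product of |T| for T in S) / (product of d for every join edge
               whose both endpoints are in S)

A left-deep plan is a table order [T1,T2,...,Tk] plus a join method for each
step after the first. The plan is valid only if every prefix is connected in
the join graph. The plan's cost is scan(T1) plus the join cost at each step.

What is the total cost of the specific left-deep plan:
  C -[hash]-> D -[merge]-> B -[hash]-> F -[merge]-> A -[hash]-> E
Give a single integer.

18830860

step 1: scan C: cost=250, card=250
step 2: join D via hash
    card(P join D) = 250*60/(5) = 3000
    cost = 250 + 2*60*6 + 250 = 1220
step 3: join B via merge
    card(P join B) = 3000*20/(2) = 30000
    cost = 1220 + 3000*12 + 20*5 + 3000 + 20 = 40340
step 4: join F via hash
    card(P join F) = 30000*100/(4) = 750000
    cost = 40340 + 2*100*7 + 30000 = 71740
step 5: join A via merge
    card(P join A) = 750000*20/(5) = 3000000
    cost = 71740 + 750000*20 + 20*5 + 750000 + 20 = 15821860
step 6: join E via hash
    card(P join E) = 3000000*500/(5) = 300000000
    cost = 15821860 + 2*500*9 + 3000000 = 18830860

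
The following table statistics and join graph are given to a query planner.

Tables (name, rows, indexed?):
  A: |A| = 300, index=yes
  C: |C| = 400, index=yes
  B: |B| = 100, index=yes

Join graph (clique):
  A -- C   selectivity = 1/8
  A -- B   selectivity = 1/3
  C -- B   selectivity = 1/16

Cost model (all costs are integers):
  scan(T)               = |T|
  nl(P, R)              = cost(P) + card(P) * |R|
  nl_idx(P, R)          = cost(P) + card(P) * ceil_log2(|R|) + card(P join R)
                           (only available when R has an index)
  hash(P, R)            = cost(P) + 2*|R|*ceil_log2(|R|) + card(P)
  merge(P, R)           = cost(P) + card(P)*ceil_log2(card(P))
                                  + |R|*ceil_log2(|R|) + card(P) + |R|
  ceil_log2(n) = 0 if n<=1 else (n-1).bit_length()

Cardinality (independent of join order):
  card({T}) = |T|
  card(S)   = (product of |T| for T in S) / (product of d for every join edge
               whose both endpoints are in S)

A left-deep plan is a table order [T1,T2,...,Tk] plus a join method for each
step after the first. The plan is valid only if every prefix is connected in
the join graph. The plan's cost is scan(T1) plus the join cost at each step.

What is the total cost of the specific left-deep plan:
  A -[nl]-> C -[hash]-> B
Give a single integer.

step 1: scan A: cost=300, card=300
step 2: join C via nl
    card(P join C) = 300*400/(8) = 15000
    cost = 300 + 300*400 = 120300
step 3: join B via hash
    card(P join B) = 15000*100/(3*16) = 31250
    cost = 120300 + 2*100*7 + 15000 = 136700

136700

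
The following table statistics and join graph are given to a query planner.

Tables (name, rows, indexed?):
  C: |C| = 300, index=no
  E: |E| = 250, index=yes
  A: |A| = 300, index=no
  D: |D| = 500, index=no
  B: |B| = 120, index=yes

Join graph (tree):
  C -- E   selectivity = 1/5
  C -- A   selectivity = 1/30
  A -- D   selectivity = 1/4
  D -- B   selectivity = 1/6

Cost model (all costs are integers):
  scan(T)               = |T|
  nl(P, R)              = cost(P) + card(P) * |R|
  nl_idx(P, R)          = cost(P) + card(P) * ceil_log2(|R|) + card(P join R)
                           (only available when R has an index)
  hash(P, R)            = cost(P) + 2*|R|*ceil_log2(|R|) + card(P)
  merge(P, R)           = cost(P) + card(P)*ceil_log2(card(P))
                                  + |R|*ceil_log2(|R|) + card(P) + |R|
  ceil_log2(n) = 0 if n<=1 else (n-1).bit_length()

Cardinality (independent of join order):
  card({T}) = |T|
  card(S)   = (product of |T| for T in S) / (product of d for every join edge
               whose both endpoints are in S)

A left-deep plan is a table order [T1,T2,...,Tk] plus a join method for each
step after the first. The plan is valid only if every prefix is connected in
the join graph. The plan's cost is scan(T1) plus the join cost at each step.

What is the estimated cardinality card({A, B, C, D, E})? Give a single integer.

Tables in S: A(300), B(120), C(300), D(500), E(250)
Edges inside S: C-E(d=5), C-A(d=30), A-D(d=4), D-B(d=6)
numerator = 300 * 120 * 300 * 500 * 250 = 1350000000000
denominator = 5 * 30 * 4 * 6 = 3600
card(S) = 1350000000000 / 3600 = 375000000

375000000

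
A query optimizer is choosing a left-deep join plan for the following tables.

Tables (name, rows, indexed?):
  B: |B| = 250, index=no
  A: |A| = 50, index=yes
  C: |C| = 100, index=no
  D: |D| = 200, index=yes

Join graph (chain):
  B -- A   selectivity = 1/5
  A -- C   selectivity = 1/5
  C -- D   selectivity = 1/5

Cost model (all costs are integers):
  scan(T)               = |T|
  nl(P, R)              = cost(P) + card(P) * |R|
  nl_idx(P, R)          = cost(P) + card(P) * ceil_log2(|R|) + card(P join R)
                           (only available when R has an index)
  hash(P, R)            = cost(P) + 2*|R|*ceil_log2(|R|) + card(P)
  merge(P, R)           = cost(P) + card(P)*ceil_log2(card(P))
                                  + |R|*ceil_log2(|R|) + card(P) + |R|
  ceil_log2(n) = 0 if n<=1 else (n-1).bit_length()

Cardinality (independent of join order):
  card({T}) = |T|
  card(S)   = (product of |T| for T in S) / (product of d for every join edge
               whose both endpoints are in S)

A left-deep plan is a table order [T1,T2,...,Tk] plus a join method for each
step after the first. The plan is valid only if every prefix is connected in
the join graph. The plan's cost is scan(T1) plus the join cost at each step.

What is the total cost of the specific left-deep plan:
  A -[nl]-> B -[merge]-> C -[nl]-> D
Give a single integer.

step 1: scan A: cost=50, card=50
step 2: join B via nl
    card(P join B) = 50*250/(5) = 2500
    cost = 50 + 50*250 = 12550
step 3: join C via merge
    card(P join C) = 2500*100/(5) = 50000
    cost = 12550 + 2500*12 + 100*7 + 2500 + 100 = 45850
step 4: join D via nl
    card(P join D) = 50000*200/(5) = 2000000
    cost = 45850 + 50000*200 = 10045850

10045850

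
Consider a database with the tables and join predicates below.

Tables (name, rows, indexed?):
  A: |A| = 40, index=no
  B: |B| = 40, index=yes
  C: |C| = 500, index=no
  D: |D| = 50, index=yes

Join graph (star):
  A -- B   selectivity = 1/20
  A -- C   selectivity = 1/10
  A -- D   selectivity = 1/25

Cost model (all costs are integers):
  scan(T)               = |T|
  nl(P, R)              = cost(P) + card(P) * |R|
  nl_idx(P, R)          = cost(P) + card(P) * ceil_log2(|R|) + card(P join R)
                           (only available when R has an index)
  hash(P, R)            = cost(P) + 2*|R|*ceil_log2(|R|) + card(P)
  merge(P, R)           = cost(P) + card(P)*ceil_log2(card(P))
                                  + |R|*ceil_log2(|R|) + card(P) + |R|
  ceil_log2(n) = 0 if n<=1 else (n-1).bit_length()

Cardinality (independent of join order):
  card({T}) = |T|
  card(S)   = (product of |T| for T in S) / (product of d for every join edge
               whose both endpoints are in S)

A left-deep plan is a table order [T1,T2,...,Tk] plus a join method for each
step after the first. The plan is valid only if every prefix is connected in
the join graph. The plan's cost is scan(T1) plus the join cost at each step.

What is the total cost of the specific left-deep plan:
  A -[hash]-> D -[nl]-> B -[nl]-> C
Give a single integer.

83880

step 1: scan A: cost=40, card=40
step 2: join D via hash
    card(P join D) = 40*50/(25) = 80
    cost = 40 + 2*50*6 + 40 = 680
step 3: join B via nl
    card(P join B) = 80*40/(20) = 160
    cost = 680 + 80*40 = 3880
step 4: join C via nl
    card(P join C) = 160*500/(10) = 8000
    cost = 3880 + 160*500 = 83880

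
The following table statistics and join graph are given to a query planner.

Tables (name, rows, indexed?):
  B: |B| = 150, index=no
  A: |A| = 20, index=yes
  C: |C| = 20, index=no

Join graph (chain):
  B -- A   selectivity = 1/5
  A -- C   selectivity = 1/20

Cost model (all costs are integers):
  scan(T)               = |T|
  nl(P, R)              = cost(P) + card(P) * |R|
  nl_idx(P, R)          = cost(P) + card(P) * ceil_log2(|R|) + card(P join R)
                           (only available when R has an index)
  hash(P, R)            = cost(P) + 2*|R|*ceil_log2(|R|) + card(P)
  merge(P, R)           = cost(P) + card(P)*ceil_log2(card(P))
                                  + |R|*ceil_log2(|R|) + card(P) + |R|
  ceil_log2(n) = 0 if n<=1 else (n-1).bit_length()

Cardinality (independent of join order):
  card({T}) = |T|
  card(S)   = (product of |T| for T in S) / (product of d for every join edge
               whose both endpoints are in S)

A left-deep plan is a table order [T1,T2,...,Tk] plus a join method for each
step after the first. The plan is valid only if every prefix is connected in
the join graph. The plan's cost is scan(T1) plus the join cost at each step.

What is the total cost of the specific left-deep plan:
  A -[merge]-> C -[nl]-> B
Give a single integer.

step 1: scan A: cost=20, card=20
step 2: join C via merge
    card(P join C) = 20*20/(20) = 20
    cost = 20 + 20*5 + 20*5 + 20 + 20 = 260
step 3: join B via nl
    card(P join B) = 20*150/(5) = 600
    cost = 260 + 20*150 = 3260

3260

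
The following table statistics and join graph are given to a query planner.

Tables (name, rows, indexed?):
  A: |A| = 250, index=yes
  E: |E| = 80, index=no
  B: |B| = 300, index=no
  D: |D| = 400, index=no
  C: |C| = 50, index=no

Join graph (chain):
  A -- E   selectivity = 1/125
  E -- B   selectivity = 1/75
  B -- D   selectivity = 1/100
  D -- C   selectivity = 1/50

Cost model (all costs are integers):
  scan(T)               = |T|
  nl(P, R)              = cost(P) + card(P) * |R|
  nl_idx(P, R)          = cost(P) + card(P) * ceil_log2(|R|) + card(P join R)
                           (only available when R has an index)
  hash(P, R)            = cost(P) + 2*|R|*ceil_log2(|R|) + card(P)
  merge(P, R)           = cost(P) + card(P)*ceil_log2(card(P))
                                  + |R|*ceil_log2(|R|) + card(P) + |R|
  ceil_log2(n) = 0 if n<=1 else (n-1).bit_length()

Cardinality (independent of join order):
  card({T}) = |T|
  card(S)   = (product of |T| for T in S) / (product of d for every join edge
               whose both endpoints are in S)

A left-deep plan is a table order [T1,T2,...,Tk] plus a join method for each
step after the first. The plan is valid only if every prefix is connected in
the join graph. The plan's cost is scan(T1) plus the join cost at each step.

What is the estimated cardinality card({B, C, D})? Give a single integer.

Tables in S: B(300), C(50), D(400)
Edges inside S: B-D(d=100), D-C(d=50)
numerator = 300 * 50 * 400 = 6000000
denominator = 100 * 50 = 5000
card(S) = 6000000 / 5000 = 1200

1200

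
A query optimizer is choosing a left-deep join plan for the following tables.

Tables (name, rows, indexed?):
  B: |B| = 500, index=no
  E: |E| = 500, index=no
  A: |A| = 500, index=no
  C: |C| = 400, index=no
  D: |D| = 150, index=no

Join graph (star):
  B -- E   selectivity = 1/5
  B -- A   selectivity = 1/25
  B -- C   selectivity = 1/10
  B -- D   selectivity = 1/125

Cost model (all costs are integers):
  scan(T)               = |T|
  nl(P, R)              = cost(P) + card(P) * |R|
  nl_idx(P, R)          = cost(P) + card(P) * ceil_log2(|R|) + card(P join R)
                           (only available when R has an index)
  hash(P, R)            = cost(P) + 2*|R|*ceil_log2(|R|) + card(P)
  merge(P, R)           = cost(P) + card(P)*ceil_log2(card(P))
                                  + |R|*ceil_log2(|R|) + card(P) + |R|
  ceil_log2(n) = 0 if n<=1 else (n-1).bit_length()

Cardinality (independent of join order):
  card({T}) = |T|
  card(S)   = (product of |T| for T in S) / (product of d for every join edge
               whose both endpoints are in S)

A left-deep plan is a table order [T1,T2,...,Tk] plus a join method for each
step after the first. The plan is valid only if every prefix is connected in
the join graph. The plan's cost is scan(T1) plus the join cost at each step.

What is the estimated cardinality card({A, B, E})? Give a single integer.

Tables in S: A(500), B(500), E(500)
Edges inside S: B-E(d=5), B-A(d=25)
numerator = 500 * 500 * 500 = 125000000
denominator = 5 * 25 = 125
card(S) = 125000000 / 125 = 1000000

1000000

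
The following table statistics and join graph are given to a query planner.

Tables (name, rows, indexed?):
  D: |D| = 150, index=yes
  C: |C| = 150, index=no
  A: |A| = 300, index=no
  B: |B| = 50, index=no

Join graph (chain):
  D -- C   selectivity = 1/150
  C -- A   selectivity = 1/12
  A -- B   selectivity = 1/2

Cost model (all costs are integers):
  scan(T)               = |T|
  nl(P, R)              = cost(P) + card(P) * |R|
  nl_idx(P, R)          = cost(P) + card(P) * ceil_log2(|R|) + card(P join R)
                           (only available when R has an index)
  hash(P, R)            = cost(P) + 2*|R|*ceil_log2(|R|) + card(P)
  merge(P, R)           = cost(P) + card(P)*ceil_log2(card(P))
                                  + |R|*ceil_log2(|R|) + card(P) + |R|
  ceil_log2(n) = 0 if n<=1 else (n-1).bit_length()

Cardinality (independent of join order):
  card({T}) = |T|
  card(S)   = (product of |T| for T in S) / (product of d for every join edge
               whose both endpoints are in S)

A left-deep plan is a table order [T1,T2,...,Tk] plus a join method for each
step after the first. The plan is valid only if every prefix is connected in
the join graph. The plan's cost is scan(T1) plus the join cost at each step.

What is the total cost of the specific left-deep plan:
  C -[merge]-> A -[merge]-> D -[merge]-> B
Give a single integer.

step 1: scan C: cost=150, card=150
step 2: join A via merge
    card(P join A) = 150*300/(12) = 3750
    cost = 150 + 150*8 + 300*9 + 150 + 300 = 4500
step 3: join D via merge
    card(P join D) = 3750*150/(150) = 3750
    cost = 4500 + 3750*12 + 150*8 + 3750 + 150 = 54600
step 4: join B via merge
    card(P join B) = 3750*50/(2) = 93750
    cost = 54600 + 3750*12 + 50*6 + 3750 + 50 = 103700

103700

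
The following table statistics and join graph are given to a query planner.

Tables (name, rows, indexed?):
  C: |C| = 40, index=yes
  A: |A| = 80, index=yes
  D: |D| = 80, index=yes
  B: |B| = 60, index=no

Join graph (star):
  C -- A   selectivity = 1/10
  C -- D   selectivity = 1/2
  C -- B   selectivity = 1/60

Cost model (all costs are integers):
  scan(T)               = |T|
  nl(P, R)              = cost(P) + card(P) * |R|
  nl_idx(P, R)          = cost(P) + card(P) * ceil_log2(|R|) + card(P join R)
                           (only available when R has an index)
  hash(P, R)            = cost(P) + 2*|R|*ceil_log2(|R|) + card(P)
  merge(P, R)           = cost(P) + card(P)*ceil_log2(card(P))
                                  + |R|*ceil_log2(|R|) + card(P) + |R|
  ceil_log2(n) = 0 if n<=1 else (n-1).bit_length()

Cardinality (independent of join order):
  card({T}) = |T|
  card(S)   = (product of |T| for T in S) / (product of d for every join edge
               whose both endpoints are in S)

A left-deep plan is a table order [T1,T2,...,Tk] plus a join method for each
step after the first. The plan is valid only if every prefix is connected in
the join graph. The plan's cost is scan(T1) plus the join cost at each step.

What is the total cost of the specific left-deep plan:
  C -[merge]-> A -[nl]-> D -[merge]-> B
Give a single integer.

218980

step 1: scan C: cost=40, card=40
step 2: join A via merge
    card(P join A) = 40*80/(10) = 320
    cost = 40 + 40*6 + 80*7 + 40 + 80 = 960
step 3: join D via nl
    card(P join D) = 320*80/(2) = 12800
    cost = 960 + 320*80 = 26560
step 4: join B via merge
    card(P join B) = 12800*60/(60) = 12800
    cost = 26560 + 12800*14 + 60*6 + 12800 + 60 = 218980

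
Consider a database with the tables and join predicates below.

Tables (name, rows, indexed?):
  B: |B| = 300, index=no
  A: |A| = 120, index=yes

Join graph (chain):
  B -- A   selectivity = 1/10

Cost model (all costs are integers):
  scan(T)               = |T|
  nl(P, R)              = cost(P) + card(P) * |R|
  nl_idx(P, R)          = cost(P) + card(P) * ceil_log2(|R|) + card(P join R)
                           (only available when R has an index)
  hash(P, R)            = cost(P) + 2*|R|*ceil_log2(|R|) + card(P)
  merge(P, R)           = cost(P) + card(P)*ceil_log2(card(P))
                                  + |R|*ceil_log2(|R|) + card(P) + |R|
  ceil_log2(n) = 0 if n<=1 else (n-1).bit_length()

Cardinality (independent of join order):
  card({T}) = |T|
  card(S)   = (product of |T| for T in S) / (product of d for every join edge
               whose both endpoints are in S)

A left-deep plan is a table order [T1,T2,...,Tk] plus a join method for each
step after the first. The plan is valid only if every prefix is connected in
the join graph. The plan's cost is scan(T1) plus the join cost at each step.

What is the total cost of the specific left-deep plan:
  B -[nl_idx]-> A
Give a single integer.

step 1: scan B: cost=300, card=300
step 2: join A via nl_idx
    card(P join A) = 300*120/(10) = 3600
    cost = 300 + 300*7 + 3600 = 6000

6000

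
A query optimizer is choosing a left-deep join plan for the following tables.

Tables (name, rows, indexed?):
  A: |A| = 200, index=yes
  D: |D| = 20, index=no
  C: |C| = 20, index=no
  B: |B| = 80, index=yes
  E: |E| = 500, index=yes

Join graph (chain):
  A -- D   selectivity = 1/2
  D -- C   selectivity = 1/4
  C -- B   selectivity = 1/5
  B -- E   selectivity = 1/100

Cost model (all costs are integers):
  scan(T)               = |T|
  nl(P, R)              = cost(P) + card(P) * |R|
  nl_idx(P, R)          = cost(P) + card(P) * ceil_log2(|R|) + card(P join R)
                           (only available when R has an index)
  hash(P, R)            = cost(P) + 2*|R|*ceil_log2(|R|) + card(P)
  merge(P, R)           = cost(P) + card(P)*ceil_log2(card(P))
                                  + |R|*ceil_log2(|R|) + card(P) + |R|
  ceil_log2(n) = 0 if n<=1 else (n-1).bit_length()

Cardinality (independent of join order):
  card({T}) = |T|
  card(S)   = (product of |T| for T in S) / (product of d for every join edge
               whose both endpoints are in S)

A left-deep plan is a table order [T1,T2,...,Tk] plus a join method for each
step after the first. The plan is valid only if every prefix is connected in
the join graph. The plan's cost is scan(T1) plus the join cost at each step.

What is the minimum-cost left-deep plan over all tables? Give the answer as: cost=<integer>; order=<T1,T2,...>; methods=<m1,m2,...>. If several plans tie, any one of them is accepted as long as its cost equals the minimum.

cost=14800; order=B,E,C,D,A; methods=nl_idx,hash,hash,hash

Selinger DP (subsets sized 1..n):
  {A}: scan cost=200, card=200
  {D}: scan cost=20, card=20
  {C}: scan cost=20, card=20
  {B}: scan cost=80, card=80
  {E}: scan cost=500, card=500
  {AD}: card=2000; try (D,hash)→600, (A,merge)→1940, (D,merge)→2120, (A,nl_idx)→2180, (A,hash)→3240, (A,nl)→4020 …(+1); best=600 via (D,hash)
  {CD}: card=100; try (D,hash)→240, (C,hash)→240, (D,merge)→260, (C,merge)→260, (D,nl)→420, (C,nl)→420; best=240 via (D,hash)
  {BC}: card=320; try (C,hash)→360, (B,nl_idx)→480, (B,merge)→780, (C,merge)→840, (B,hash)→1160, (B,nl)→1620 …(+1); best=360 via (C,hash)
  {BE}: card=400; try (E,nl_idx)→1200, (B,hash)→2120, (B,nl_idx)→4400, (E,merge)→5720, (B,merge)→6140, (E,hash)→9160 …(+2); best=1200 via (E,nl_idx)
  {ACD}: card=10000; try (C,hash)→2800, (A,merge)→2840, (A,hash)→3540, (A,nl_idx)→11040, (A,nl)→20240, (C,merge)→24720 …(+1); best=2800 via (C,hash)
  {BCD}: card=1600; try (D,hash)→880, (B,hash)→1460, (B,merge)→1680, (B,nl_idx)→2540, (D,merge)→3680, (D,nl)→6760 …(+1); best=880 via (D,hash)
  {BCE}: card=1600; try (C,hash)→1800, (E,nl_idx)→4840, (C,merge)→5320, (E,merge)→8560, (C,nl)→9200, (E,hash)→9680 …(+1); best=1800 via (C,hash)
  {ABCD}: card=160000; try (A,hash)→5680, (B,hash)→13920, (A,merge)→21880, (B,merge)→153440, (A,nl_idx)→173680, (B,nl_idx)→232800 …(+2); best=5680 via (A,hash)
  {BCDE}: card=8000; try (D,hash)→3600, (E,hash)→11480, (D,merge)→21120, (E,nl_idx)→23280, (E,merge)→25080, (D,nl)→33800 …(+1); best=3600 via (D,hash)
  {ABCDE}: card=800000; try (A,hash)→14800, (A,merge)→117400, (E,hash)→174680, (A,nl_idx)→867600, (A,nl)→1603600, (E,nl_idx)→2245680 …(+2); best=14800 via (A,hash)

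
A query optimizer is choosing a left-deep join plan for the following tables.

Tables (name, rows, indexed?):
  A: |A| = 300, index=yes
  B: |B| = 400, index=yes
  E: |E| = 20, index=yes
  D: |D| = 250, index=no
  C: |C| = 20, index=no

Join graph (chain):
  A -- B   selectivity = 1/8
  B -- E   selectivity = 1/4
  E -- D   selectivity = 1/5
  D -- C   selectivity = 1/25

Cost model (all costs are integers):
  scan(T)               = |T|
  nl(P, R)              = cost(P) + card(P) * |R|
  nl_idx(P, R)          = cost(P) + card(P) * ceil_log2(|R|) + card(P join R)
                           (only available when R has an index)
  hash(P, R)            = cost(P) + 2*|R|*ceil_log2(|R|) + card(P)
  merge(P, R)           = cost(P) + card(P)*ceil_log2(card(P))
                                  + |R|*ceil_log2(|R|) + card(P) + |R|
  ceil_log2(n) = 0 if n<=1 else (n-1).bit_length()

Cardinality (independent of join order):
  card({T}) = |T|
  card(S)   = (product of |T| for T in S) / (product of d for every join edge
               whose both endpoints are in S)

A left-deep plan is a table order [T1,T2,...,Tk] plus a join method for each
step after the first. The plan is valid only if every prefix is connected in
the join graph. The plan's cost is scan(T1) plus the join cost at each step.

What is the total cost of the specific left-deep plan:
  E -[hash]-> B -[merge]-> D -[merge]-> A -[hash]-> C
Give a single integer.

5586690

step 1: scan E: cost=20, card=20
step 2: join B via hash
    card(P join B) = 20*400/(4) = 2000
    cost = 20 + 2*400*9 + 20 = 7240
step 3: join D via merge
    card(P join D) = 2000*250/(5) = 100000
    cost = 7240 + 2000*11 + 250*8 + 2000 + 250 = 33490
step 4: join A via merge
    card(P join A) = 100000*300/(8) = 3750000
    cost = 33490 + 100000*17 + 300*9 + 100000 + 300 = 1836490
step 5: join C via hash
    card(P join C) = 3750000*20/(25) = 3000000
    cost = 1836490 + 2*20*5 + 3750000 = 5586690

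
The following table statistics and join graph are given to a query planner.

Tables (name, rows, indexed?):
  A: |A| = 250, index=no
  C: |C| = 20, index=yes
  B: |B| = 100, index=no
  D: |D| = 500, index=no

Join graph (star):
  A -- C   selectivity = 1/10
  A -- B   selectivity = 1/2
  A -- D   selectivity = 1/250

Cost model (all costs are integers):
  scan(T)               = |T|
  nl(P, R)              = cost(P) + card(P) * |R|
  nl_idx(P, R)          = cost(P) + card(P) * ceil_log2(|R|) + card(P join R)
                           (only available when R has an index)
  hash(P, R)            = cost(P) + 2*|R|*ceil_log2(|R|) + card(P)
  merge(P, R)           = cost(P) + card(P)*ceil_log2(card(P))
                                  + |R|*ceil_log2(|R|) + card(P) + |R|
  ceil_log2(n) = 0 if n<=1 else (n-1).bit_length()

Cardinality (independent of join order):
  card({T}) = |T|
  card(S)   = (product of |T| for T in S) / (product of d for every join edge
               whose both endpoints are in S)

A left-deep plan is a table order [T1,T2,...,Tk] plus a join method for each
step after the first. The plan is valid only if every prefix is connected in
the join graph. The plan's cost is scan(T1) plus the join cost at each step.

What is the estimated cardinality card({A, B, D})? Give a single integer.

25000

Tables in S: A(250), B(100), D(500)
Edges inside S: A-B(d=2), A-D(d=250)
numerator = 250 * 100 * 500 = 12500000
denominator = 2 * 250 = 500
card(S) = 12500000 / 500 = 25000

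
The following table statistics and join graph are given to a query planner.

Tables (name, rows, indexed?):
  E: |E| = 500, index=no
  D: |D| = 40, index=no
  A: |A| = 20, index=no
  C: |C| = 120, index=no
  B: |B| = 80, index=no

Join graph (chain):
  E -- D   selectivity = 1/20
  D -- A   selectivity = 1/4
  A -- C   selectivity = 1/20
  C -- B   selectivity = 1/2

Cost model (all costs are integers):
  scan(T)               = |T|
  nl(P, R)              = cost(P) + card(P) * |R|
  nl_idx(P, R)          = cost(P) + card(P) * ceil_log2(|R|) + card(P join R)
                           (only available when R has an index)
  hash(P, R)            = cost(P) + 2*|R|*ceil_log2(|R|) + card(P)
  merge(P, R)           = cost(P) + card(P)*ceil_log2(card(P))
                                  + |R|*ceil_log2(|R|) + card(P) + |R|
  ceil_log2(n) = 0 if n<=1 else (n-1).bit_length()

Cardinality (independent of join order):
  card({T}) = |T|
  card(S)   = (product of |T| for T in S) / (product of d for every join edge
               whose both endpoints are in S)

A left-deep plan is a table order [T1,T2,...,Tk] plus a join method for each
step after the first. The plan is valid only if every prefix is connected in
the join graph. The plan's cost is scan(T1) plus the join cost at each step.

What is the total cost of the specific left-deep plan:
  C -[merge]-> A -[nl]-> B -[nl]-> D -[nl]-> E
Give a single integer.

24202800

step 1: scan C: cost=120, card=120
step 2: join A via merge
    card(P join A) = 120*20/(20) = 120
    cost = 120 + 120*7 + 20*5 + 120 + 20 = 1200
step 3: join B via nl
    card(P join B) = 120*80/(2) = 4800
    cost = 1200 + 120*80 = 10800
step 4: join D via nl
    card(P join D) = 4800*40/(4) = 48000
    cost = 10800 + 4800*40 = 202800
step 5: join E via nl
    card(P join E) = 48000*500/(20) = 1200000
    cost = 202800 + 48000*500 = 24202800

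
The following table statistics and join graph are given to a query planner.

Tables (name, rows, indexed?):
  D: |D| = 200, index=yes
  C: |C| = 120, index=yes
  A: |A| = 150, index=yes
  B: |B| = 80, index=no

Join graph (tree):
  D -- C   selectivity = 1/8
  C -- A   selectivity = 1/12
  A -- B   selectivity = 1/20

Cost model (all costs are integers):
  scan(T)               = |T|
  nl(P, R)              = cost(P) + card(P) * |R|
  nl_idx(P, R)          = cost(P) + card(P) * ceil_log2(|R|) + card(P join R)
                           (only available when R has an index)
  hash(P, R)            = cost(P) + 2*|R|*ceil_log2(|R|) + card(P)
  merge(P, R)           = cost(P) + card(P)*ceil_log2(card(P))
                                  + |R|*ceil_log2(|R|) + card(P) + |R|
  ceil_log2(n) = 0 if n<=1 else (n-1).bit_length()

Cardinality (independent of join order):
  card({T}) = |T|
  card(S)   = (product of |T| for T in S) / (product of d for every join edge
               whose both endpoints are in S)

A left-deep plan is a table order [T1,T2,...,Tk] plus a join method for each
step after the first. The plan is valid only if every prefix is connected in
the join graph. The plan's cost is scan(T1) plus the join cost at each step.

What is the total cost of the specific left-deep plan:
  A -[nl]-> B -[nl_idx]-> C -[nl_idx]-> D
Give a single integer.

220350

step 1: scan A: cost=150, card=150
step 2: join B via nl
    card(P join B) = 150*80/(20) = 600
    cost = 150 + 150*80 = 12150
step 3: join C via nl_idx
    card(P join C) = 600*120/(12) = 6000
    cost = 12150 + 600*7 + 6000 = 22350
step 4: join D via nl_idx
    card(P join D) = 6000*200/(8) = 150000
    cost = 22350 + 6000*8 + 150000 = 220350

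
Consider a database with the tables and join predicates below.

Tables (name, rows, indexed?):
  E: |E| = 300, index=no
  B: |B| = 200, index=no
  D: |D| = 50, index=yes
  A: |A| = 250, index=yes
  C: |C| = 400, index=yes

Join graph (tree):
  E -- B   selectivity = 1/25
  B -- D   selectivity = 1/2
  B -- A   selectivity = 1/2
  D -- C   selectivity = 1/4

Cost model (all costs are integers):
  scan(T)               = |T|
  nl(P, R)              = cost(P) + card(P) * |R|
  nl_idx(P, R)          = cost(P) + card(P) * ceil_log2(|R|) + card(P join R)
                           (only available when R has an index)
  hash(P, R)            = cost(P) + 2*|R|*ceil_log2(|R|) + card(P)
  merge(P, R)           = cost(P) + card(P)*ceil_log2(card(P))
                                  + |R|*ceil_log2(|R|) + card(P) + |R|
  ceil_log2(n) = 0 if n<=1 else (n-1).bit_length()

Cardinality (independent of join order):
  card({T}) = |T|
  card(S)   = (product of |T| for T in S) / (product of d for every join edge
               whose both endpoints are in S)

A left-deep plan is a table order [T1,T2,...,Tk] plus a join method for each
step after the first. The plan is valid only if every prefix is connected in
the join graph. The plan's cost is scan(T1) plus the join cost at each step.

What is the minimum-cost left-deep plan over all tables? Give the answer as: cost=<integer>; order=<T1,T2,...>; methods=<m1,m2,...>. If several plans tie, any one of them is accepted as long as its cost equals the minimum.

Selinger DP (subsets sized 1..n):
  {E}: scan cost=300, card=300
  {B}: scan cost=200, card=200
  {D}: scan cost=50, card=50
  {A}: scan cost=250, card=250
  {C}: scan cost=400, card=400
  {BE}: card=2400; try (B,hash)→3800, (E,merge)→5000, (B,merge)→5100, (E,hash)→5800, (E,nl)→60200, (B,nl)→60300; best=3800 via (B,hash)
  {BD}: card=5000; try (D,hash)→1000, (B,merge)→2200, (D,merge)→2350, (B,hash)→3300, (D,nl_idx)→6400, (B,nl)→10050 …(+1); best=1000 via (D,hash)
  {AB}: card=25000; try (B,hash)→3700, (A,merge)→4250, (B,merge)→4300, (A,hash)→4400, (A,nl_idx)→26800, (A,nl)→50200 …(+1); best=3700 via (B,hash)
  {CD}: card=5000; try (D,hash)→1400, (C,merge)→4400, (D,merge)→4750, (C,nl_idx)→5500, (C,hash)→7300, (D,nl_idx)→7800 …(+2); best=1400 via (D,hash)
  {BDE}: card=60000; try (D,hash)→6800, (E,hash)→11400, (D,merge)→35350, (E,merge)→74000, (D,nl_idx)→78200, (D,nl)→123800 …(+1); best=6800 via (D,hash)
  {ABE}: card=300000; try (A,hash)→10200, (E,hash)→34100, (A,merge)→37250, (A,nl_idx)→323000, (E,merge)→406700, (A,nl)→603800 …(+1); best=10200 via (A,hash)
  {ABD}: card=625000; try (A,hash)→10000, (D,hash)→29300, (A,merge)→73250, (D,merge)→404050, (A,nl_idx)→666000, (D,nl_idx)→778700 …(+2); best=10000 via (A,hash)
  {BCD}: card=500000; try (B,hash)→9600, (C,hash)→13200, (B,merge)→73200, (C,merge)→75000, (C,nl_idx)→546000, (B,nl)→1001400 …(+1); best=9600 via (B,hash)
  {ABDE}: card=7500000; try (A,hash)→70800, (D,hash)→310800, (E,hash)→640400, (A,merge)→1029050, (D,merge)→6010550, (A,nl_idx)→7986800 …(+5); best=70800 via (A,hash)
  {BCDE}: card=6000000; try (C,hash)→74000, (E,hash)→515000, (C,merge)→1030800, (C,nl_idx)→6546800, (E,merge)→10012600, (C,nl)→24006800 …(+1); best=74000 via (C,hash)
  {ABCD}: card=62500000; try (A,hash)→513600, (C,hash)→642200, (A,merge)→10011850, (C,merge)→13139000, (A,nl_idx)→66509600, (C,nl_idx)→68135000 …(+2); best=513600 via (A,hash)
  {ABCDE}: card=750000000; try (A,hash)→6078000, (C,hash)→7578000, (E,hash)→63019000, (A,merge)→144076250, (C,merge)→180074800, (A,nl_idx)→798074000 …(+5); best=6078000 via (A,hash)

cost=6078000; order=E,B,D,C,A; methods=hash,hash,hash,hash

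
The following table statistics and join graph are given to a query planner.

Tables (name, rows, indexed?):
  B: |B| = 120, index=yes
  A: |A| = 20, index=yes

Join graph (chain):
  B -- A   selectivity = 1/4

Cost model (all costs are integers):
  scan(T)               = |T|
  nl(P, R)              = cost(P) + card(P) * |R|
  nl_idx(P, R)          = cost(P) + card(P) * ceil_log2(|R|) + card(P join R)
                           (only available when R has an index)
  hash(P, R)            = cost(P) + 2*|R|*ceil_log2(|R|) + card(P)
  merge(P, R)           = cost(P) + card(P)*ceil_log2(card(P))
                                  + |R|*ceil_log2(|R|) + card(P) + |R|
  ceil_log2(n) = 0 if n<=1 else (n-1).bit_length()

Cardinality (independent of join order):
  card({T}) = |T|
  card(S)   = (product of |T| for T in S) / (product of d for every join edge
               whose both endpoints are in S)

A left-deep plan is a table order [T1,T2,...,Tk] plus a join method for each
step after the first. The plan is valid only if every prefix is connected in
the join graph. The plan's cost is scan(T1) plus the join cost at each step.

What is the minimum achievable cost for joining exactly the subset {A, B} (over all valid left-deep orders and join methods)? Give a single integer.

440

Selinger DP over subsets of {A,B}:
  {B}: scan cost=120, card=120
  {A}: scan cost=20, card=20
  {AB}: card=600; try (A,hash)→440, (B,nl_idx)→760, (B,merge)→1100, (A,merge)→1200, (A,nl_idx)→1320, (B,hash)→1720 …(+2); best=440 via (A,hash)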